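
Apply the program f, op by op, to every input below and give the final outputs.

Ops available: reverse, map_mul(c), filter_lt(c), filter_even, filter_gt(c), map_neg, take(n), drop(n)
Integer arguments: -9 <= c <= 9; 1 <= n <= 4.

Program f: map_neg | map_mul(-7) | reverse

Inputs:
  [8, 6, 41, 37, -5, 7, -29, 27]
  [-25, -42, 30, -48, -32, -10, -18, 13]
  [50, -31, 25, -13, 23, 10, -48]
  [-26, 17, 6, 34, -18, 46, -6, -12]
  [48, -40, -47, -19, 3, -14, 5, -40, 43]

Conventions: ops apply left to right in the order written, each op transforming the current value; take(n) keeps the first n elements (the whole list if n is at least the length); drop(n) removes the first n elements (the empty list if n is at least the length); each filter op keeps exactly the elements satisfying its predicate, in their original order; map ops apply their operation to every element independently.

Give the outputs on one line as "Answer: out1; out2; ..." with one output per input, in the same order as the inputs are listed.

Execution, op by op:
  [8, 6, 41, 37, -5, 7, -29, 27] -> [-8, -6, -41, -37, 5, -7, 29, -27] -> [56, 42, 287, 259, -35, 49, -203, 189] -> [189, -203, 49, -35, 259, 287, 42, 56]
  [-25, -42, 30, -48, -32, -10, -18, 13] -> [25, 42, -30, 48, 32, 10, 18, -13] -> [-175, -294, 210, -336, -224, -70, -126, 91] -> [91, -126, -70, -224, -336, 210, -294, -175]
  [50, -31, 25, -13, 23, 10, -48] -> [-50, 31, -25, 13, -23, -10, 48] -> [350, -217, 175, -91, 161, 70, -336] -> [-336, 70, 161, -91, 175, -217, 350]
  [-26, 17, 6, 34, -18, 46, -6, -12] -> [26, -17, -6, -34, 18, -46, 6, 12] -> [-182, 119, 42, 238, -126, 322, -42, -84] -> [-84, -42, 322, -126, 238, 42, 119, -182]
  [48, -40, -47, -19, 3, -14, 5, -40, 43] -> [-48, 40, 47, 19, -3, 14, -5, 40, -43] -> [336, -280, -329, -133, 21, -98, 35, -280, 301] -> [301, -280, 35, -98, 21, -133, -329, -280, 336]

[189, -203, 49, -35, 259, 287, 42, 56]; [91, -126, -70, -224, -336, 210, -294, -175]; [-336, 70, 161, -91, 175, -217, 350]; [-84, -42, 322, -126, 238, 42, 119, -182]; [301, -280, 35, -98, 21, -133, -329, -280, 336]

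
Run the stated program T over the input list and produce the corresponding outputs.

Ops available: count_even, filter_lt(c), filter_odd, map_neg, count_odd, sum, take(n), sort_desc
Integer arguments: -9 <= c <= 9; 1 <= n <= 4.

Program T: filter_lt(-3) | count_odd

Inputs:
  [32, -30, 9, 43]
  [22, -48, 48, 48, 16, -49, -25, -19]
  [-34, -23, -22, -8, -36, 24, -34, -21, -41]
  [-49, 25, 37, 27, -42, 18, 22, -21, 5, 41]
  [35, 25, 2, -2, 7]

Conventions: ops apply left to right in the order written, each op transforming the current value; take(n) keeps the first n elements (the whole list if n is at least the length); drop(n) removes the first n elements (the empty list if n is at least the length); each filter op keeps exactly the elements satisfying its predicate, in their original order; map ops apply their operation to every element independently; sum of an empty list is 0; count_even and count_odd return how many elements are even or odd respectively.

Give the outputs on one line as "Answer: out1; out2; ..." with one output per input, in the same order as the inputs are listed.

0; 3; 3; 2; 0

Execution, op by op:
  [32, -30, 9, 43] -> [-30] -> 0
  [22, -48, 48, 48, 16, -49, -25, -19] -> [-48, -49, -25, -19] -> 3
  [-34, -23, -22, -8, -36, 24, -34, -21, -41] -> [-34, -23, -22, -8, -36, -34, -21, -41] -> 3
  [-49, 25, 37, 27, -42, 18, 22, -21, 5, 41] -> [-49, -42, -21] -> 2
  [35, 25, 2, -2, 7] -> [] -> 0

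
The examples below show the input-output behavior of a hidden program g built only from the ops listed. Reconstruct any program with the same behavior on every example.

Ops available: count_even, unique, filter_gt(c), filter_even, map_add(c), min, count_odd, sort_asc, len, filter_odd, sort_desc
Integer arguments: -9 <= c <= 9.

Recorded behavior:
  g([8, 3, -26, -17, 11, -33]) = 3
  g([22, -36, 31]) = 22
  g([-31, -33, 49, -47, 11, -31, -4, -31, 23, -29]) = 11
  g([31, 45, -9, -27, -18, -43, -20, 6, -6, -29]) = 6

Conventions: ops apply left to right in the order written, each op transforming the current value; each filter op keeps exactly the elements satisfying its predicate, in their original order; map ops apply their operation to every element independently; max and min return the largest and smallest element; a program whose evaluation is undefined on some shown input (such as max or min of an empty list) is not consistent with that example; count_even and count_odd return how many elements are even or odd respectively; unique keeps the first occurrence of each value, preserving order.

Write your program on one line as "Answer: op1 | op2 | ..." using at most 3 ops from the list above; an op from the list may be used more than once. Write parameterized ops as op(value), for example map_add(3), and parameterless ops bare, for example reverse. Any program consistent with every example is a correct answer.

filter_gt(0) | min

Check, running the answer program on each example:
  [8, 3, -26, -17, 11, -33] -> [8, 3, 11] -> 3
  [22, -36, 31] -> [22, 31] -> 22
  [-31, -33, 49, -47, 11, -31, -4, -31, 23, -29] -> [49, 11, 23] -> 11
  [31, 45, -9, -27, -18, -43, -20, 6, -6, -29] -> [31, 45, 6] -> 6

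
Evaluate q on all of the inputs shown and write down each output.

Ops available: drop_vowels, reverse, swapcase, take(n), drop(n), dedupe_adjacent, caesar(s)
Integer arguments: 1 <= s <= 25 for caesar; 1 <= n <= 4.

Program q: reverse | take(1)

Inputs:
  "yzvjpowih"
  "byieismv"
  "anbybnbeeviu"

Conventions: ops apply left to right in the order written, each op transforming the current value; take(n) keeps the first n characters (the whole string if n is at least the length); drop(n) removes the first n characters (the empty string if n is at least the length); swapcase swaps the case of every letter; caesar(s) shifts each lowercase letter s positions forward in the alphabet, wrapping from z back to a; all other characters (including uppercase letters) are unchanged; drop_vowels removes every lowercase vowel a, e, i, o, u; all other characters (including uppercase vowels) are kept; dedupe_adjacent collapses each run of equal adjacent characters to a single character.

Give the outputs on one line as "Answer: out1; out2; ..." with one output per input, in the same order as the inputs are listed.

"h"; "v"; "u"

Execution, op by op:
  "yzvjpowih" -> "hiwopjvzy" -> "h"
  "byieismv" -> "vmsieiyb" -> "v"
  "anbybnbeeviu" -> "uiveebnbybna" -> "u"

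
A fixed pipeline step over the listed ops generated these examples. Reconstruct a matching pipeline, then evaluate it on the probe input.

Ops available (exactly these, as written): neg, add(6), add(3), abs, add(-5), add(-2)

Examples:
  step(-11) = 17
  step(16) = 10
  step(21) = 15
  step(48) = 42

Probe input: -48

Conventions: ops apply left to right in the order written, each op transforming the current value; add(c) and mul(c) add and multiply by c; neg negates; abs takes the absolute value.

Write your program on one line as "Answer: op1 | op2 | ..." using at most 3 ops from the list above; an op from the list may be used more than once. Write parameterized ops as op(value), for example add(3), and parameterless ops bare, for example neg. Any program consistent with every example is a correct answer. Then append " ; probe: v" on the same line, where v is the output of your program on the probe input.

neg | add(6) | abs ; probe: 54

Check, running the answer program on each example:
  -11 -> 11 -> 17 -> 17
  16 -> -16 -> -10 -> 10
  21 -> -21 -> -15 -> 15
  48 -> -48 -> -42 -> 42
  probe: -48 -> 48 -> 54 -> 54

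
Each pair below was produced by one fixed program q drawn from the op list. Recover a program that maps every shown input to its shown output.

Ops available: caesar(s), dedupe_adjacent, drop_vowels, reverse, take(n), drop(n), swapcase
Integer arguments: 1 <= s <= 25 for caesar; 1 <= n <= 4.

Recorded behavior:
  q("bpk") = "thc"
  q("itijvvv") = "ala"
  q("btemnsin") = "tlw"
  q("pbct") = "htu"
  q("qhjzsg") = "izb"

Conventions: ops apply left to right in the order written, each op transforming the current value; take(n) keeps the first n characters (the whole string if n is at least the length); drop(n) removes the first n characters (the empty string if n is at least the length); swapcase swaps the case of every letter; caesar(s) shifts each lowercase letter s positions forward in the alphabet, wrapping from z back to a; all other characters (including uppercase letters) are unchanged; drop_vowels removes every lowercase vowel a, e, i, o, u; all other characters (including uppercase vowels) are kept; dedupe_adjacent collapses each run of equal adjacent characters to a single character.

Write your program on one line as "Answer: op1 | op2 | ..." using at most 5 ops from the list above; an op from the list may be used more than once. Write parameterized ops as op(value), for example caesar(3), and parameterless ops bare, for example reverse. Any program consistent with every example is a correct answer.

take(3) | caesar(12) | reverse | caesar(6) | reverse

Check, running the answer program on each example:
  "bpk" -> "bpk" -> "nbw" -> "wbn" -> "cht" -> "thc"
  "itijvvv" -> "iti" -> "ufu" -> "ufu" -> "ala" -> "ala"
  "btemnsin" -> "bte" -> "nfq" -> "qfn" -> "wlt" -> "tlw"
  "pbct" -> "pbc" -> "bno" -> "onb" -> "uth" -> "htu"
  "qhjzsg" -> "qhj" -> "ctv" -> "vtc" -> "bzi" -> "izb"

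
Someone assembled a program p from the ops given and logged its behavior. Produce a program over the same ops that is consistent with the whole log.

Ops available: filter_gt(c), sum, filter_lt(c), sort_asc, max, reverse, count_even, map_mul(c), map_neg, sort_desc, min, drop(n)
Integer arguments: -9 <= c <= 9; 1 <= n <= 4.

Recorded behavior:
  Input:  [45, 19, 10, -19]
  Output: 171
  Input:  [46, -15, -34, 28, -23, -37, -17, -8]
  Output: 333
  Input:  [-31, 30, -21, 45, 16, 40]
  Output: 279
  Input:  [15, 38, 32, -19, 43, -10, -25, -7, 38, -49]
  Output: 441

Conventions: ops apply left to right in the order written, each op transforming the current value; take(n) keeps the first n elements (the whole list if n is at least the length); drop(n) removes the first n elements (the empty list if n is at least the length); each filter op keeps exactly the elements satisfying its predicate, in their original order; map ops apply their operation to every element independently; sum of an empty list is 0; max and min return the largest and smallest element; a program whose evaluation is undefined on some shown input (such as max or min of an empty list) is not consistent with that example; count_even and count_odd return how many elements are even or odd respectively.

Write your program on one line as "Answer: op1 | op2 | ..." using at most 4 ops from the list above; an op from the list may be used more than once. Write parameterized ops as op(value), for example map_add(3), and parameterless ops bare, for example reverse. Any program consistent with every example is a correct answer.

reverse | sort_desc | map_mul(-9) | max

Check, running the answer program on each example:
  [45, 19, 10, -19] -> [-19, 10, 19, 45] -> [45, 19, 10, -19] -> [-405, -171, -90, 171] -> 171
  [46, -15, -34, 28, -23, -37, -17, -8] -> [-8, -17, -37, -23, 28, -34, -15, 46] -> [46, 28, -8, -15, -17, -23, -34, -37] -> [-414, -252, 72, 135, 153, 207, 306, 333] -> 333
  [-31, 30, -21, 45, 16, 40] -> [40, 16, 45, -21, 30, -31] -> [45, 40, 30, 16, -21, -31] -> [-405, -360, -270, -144, 189, 279] -> 279
  [15, 38, 32, -19, 43, -10, -25, -7, 38, -49] -> [-49, 38, -7, -25, -10, 43, -19, 32, 38, 15] -> [43, 38, 38, 32, 15, -7, -10, -19, -25, -49] -> [-387, -342, -342, -288, -135, 63, 90, 171, 225, 441] -> 441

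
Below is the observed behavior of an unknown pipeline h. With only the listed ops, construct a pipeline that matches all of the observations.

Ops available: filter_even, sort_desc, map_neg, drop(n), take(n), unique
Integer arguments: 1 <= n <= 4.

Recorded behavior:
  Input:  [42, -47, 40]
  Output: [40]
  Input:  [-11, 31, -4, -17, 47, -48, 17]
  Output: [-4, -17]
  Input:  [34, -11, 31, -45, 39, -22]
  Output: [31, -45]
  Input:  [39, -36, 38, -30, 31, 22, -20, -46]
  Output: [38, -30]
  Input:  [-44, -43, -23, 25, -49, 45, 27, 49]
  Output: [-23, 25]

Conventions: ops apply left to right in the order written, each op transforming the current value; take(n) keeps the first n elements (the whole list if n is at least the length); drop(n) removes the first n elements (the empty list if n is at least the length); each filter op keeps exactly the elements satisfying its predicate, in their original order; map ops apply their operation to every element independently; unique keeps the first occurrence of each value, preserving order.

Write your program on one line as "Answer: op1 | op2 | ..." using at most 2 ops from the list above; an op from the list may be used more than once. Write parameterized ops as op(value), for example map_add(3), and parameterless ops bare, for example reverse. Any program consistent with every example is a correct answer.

drop(2) | take(2)

Check, running the answer program on each example:
  [42, -47, 40] -> [40] -> [40]
  [-11, 31, -4, -17, 47, -48, 17] -> [-4, -17, 47, -48, 17] -> [-4, -17]
  [34, -11, 31, -45, 39, -22] -> [31, -45, 39, -22] -> [31, -45]
  [39, -36, 38, -30, 31, 22, -20, -46] -> [38, -30, 31, 22, -20, -46] -> [38, -30]
  [-44, -43, -23, 25, -49, 45, 27, 49] -> [-23, 25, -49, 45, 27, 49] -> [-23, 25]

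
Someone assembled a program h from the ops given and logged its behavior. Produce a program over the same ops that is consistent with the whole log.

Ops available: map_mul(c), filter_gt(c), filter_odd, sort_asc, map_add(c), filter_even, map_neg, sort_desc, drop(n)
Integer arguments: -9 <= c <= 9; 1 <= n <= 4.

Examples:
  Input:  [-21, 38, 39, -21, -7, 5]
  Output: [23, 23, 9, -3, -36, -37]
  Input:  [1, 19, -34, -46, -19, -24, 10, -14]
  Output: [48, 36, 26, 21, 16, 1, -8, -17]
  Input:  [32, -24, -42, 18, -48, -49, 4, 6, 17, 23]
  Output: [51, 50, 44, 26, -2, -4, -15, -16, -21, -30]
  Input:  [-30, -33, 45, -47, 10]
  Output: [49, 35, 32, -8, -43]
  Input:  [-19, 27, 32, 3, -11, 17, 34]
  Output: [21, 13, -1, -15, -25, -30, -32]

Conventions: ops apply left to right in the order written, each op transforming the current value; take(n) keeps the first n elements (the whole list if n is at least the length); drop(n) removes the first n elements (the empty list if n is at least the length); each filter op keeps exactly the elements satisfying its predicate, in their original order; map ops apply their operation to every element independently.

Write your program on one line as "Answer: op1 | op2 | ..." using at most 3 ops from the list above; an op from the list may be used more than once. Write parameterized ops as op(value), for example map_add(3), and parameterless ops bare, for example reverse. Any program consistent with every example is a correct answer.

map_neg | sort_desc | map_add(2)

Check, running the answer program on each example:
  [-21, 38, 39, -21, -7, 5] -> [21, -38, -39, 21, 7, -5] -> [21, 21, 7, -5, -38, -39] -> [23, 23, 9, -3, -36, -37]
  [1, 19, -34, -46, -19, -24, 10, -14] -> [-1, -19, 34, 46, 19, 24, -10, 14] -> [46, 34, 24, 19, 14, -1, -10, -19] -> [48, 36, 26, 21, 16, 1, -8, -17]
  [32, -24, -42, 18, -48, -49, 4, 6, 17, 23] -> [-32, 24, 42, -18, 48, 49, -4, -6, -17, -23] -> [49, 48, 42, 24, -4, -6, -17, -18, -23, -32] -> [51, 50, 44, 26, -2, -4, -15, -16, -21, -30]
  [-30, -33, 45, -47, 10] -> [30, 33, -45, 47, -10] -> [47, 33, 30, -10, -45] -> [49, 35, 32, -8, -43]
  [-19, 27, 32, 3, -11, 17, 34] -> [19, -27, -32, -3, 11, -17, -34] -> [19, 11, -3, -17, -27, -32, -34] -> [21, 13, -1, -15, -25, -30, -32]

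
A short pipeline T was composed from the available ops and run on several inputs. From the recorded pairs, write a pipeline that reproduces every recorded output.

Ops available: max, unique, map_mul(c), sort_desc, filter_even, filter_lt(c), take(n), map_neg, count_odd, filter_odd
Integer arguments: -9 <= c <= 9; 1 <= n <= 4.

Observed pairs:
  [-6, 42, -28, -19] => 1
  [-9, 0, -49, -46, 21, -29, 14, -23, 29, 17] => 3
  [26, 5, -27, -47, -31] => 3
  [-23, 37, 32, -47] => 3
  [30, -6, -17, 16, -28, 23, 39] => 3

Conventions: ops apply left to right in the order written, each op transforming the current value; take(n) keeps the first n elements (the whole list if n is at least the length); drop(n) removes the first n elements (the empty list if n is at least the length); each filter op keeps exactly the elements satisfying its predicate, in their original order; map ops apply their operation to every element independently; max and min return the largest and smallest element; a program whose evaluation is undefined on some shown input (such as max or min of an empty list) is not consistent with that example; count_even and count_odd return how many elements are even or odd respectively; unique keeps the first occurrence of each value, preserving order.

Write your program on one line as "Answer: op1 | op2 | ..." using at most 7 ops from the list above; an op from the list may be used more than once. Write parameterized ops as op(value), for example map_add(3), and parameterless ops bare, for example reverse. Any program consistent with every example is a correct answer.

map_mul(-3) | sort_desc | filter_odd | map_mul(-3) | take(3) | count_odd

Check, running the answer program on each example:
  [-6, 42, -28, -19] -> [18, -126, 84, 57] -> [84, 57, 18, -126] -> [57] -> [-171] -> [-171] -> 1
  [-9, 0, -49, -46, 21, -29, 14, -23, 29, 17] -> [27, 0, 147, 138, -63, 87, -42, 69, -87, -51] -> [147, 138, 87, 69, 27, 0, -42, -51, -63, -87] -> [147, 87, 69, 27, -51, -63, -87] -> [-441, -261, -207, -81, 153, 189, 261] -> [-441, -261, -207] -> 3
  [26, 5, -27, -47, -31] -> [-78, -15, 81, 141, 93] -> [141, 93, 81, -15, -78] -> [141, 93, 81, -15] -> [-423, -279, -243, 45] -> [-423, -279, -243] -> 3
  [-23, 37, 32, -47] -> [69, -111, -96, 141] -> [141, 69, -96, -111] -> [141, 69, -111] -> [-423, -207, 333] -> [-423, -207, 333] -> 3
  [30, -6, -17, 16, -28, 23, 39] -> [-90, 18, 51, -48, 84, -69, -117] -> [84, 51, 18, -48, -69, -90, -117] -> [51, -69, -117] -> [-153, 207, 351] -> [-153, 207, 351] -> 3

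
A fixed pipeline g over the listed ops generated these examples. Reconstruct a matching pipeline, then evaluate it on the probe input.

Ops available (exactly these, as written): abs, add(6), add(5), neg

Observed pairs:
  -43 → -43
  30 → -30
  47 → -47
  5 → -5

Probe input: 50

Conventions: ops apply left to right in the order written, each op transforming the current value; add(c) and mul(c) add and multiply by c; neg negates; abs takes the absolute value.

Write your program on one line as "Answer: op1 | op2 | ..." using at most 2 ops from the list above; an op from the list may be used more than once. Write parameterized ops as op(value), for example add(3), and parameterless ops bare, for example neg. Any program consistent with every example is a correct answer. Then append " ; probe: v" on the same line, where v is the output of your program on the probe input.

abs | neg ; probe: -50

Check, running the answer program on each example:
  -43 -> 43 -> -43
  30 -> 30 -> -30
  47 -> 47 -> -47
  5 -> 5 -> -5
  probe: 50 -> 50 -> -50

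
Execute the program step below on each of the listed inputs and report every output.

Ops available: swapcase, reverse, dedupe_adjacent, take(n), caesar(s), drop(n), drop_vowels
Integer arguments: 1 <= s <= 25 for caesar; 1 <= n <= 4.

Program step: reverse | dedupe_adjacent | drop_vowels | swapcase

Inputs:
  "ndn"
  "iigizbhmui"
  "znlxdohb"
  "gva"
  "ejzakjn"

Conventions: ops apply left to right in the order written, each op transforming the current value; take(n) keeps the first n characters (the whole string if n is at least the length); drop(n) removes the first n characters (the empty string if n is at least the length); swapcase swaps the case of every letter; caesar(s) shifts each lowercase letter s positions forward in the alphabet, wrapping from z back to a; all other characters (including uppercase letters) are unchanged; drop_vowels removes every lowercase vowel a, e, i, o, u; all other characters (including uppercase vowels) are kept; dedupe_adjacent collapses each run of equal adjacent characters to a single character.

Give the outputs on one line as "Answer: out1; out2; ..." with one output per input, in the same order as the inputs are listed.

"NDN"; "MHBZG"; "BHDXLNZ"; "VG"; "NJKZJ"

Execution, op by op:
  "ndn" -> "ndn" -> "ndn" -> "ndn" -> "NDN"
  "iigizbhmui" -> "iumhbzigii" -> "iumhbzigi" -> "mhbzg" -> "MHBZG"
  "znlxdohb" -> "bhodxlnz" -> "bhodxlnz" -> "bhdxlnz" -> "BHDXLNZ"
  "gva" -> "avg" -> "avg" -> "vg" -> "VG"
  "ejzakjn" -> "njkazje" -> "njkazje" -> "njkzj" -> "NJKZJ"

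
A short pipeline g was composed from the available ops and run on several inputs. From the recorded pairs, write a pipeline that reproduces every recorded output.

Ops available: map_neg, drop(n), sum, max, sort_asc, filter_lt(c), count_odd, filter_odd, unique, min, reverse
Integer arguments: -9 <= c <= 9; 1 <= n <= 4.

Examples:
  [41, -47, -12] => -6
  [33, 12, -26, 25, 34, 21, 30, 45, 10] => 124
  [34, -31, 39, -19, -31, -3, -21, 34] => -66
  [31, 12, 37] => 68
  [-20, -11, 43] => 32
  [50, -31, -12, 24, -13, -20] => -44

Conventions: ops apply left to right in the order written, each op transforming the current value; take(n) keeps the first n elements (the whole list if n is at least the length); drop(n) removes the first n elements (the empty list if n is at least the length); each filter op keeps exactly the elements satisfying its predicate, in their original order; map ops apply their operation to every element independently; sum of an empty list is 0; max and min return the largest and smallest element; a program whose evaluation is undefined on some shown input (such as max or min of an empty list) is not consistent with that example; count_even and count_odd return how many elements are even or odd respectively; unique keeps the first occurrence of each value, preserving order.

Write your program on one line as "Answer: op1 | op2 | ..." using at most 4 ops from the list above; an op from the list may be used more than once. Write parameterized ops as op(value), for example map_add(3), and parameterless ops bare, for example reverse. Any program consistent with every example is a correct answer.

sort_asc | filter_odd | reverse | sum

Check, running the answer program on each example:
  [41, -47, -12] -> [-47, -12, 41] -> [-47, 41] -> [41, -47] -> -6
  [33, 12, -26, 25, 34, 21, 30, 45, 10] -> [-26, 10, 12, 21, 25, 30, 33, 34, 45] -> [21, 25, 33, 45] -> [45, 33, 25, 21] -> 124
  [34, -31, 39, -19, -31, -3, -21, 34] -> [-31, -31, -21, -19, -3, 34, 34, 39] -> [-31, -31, -21, -19, -3, 39] -> [39, -3, -19, -21, -31, -31] -> -66
  [31, 12, 37] -> [12, 31, 37] -> [31, 37] -> [37, 31] -> 68
  [-20, -11, 43] -> [-20, -11, 43] -> [-11, 43] -> [43, -11] -> 32
  [50, -31, -12, 24, -13, -20] -> [-31, -20, -13, -12, 24, 50] -> [-31, -13] -> [-13, -31] -> -44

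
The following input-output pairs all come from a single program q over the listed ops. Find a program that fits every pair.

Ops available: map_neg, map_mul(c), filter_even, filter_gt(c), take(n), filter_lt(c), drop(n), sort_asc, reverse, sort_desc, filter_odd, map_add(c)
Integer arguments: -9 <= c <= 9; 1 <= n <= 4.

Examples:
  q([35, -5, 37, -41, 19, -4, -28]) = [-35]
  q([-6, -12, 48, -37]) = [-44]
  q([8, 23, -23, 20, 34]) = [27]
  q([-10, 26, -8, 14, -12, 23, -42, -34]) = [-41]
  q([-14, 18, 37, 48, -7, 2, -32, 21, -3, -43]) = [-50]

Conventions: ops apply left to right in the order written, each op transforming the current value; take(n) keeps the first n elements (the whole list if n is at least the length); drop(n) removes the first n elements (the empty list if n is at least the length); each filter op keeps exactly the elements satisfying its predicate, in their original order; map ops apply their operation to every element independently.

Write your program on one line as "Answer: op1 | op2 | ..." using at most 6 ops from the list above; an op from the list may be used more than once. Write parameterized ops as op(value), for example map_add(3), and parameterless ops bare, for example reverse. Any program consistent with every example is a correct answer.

map_add(-2) | reverse | take(2) | take(1) | map_add(-5)

Check, running the answer program on each example:
  [35, -5, 37, -41, 19, -4, -28] -> [33, -7, 35, -43, 17, -6, -30] -> [-30, -6, 17, -43, 35, -7, 33] -> [-30, -6] -> [-30] -> [-35]
  [-6, -12, 48, -37] -> [-8, -14, 46, -39] -> [-39, 46, -14, -8] -> [-39, 46] -> [-39] -> [-44]
  [8, 23, -23, 20, 34] -> [6, 21, -25, 18, 32] -> [32, 18, -25, 21, 6] -> [32, 18] -> [32] -> [27]
  [-10, 26, -8, 14, -12, 23, -42, -34] -> [-12, 24, -10, 12, -14, 21, -44, -36] -> [-36, -44, 21, -14, 12, -10, 24, -12] -> [-36, -44] -> [-36] -> [-41]
  [-14, 18, 37, 48, -7, 2, -32, 21, -3, -43] -> [-16, 16, 35, 46, -9, 0, -34, 19, -5, -45] -> [-45, -5, 19, -34, 0, -9, 46, 35, 16, -16] -> [-45, -5] -> [-45] -> [-50]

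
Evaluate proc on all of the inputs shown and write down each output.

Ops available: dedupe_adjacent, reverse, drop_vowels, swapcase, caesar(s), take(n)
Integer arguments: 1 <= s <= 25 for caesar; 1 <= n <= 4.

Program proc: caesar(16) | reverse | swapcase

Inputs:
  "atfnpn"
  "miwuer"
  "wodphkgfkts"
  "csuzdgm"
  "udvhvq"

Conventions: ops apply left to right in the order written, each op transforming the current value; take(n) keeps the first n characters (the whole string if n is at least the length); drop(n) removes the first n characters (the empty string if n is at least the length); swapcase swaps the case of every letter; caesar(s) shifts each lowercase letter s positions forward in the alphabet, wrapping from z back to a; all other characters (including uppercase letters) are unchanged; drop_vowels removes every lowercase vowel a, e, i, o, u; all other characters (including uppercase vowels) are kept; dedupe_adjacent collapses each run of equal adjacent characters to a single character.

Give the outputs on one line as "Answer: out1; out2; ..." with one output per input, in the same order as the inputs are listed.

"DFDVJQ"; "HUKMYC"; "IJAVWAXFTEM"; "CWTPKIS"; "GLXLTK"

Execution, op by op:
  "atfnpn" -> "qjvdfd" -> "dfdvjq" -> "DFDVJQ"
  "miwuer" -> "cymkuh" -> "hukmyc" -> "HUKMYC"
  "wodphkgfkts" -> "metfxawvaji" -> "ijavwaxftem" -> "IJAVWAXFTEM"
  "csuzdgm" -> "sikptwc" -> "cwtpkis" -> "CWTPKIS"
  "udvhvq" -> "ktlxlg" -> "glxltk" -> "GLXLTK"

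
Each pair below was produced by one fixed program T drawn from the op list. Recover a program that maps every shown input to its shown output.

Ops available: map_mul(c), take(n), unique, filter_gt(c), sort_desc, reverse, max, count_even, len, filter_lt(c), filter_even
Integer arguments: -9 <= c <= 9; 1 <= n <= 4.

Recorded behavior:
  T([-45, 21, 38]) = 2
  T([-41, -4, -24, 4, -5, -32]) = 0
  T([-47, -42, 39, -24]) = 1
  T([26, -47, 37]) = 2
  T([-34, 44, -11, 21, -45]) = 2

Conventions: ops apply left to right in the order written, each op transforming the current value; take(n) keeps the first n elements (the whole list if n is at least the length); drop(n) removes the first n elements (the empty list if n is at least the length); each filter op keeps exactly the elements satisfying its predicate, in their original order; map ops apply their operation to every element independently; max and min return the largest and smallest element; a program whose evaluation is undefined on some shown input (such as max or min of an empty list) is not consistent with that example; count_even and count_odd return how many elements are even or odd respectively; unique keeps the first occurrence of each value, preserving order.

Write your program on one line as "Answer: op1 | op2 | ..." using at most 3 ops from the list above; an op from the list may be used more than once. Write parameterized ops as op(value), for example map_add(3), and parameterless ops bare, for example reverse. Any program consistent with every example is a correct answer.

filter_gt(5) | sort_desc | len

Check, running the answer program on each example:
  [-45, 21, 38] -> [21, 38] -> [38, 21] -> 2
  [-41, -4, -24, 4, -5, -32] -> [] -> [] -> 0
  [-47, -42, 39, -24] -> [39] -> [39] -> 1
  [26, -47, 37] -> [26, 37] -> [37, 26] -> 2
  [-34, 44, -11, 21, -45] -> [44, 21] -> [44, 21] -> 2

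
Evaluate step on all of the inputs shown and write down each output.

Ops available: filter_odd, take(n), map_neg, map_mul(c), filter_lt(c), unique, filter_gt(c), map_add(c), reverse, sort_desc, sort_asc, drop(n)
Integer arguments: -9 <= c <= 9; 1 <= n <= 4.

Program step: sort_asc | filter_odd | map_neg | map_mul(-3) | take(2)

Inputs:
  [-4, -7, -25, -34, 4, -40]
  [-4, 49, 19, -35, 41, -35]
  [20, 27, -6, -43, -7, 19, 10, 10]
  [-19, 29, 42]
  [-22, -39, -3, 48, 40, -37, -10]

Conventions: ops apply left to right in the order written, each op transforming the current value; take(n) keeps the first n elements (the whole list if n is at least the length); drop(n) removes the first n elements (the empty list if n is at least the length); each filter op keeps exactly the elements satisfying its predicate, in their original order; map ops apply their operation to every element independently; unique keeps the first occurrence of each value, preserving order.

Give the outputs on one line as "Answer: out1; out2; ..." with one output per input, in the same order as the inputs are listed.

Execution, op by op:
  [-4, -7, -25, -34, 4, -40] -> [-40, -34, -25, -7, -4, 4] -> [-25, -7] -> [25, 7] -> [-75, -21] -> [-75, -21]
  [-4, 49, 19, -35, 41, -35] -> [-35, -35, -4, 19, 41, 49] -> [-35, -35, 19, 41, 49] -> [35, 35, -19, -41, -49] -> [-105, -105, 57, 123, 147] -> [-105, -105]
  [20, 27, -6, -43, -7, 19, 10, 10] -> [-43, -7, -6, 10, 10, 19, 20, 27] -> [-43, -7, 19, 27] -> [43, 7, -19, -27] -> [-129, -21, 57, 81] -> [-129, -21]
  [-19, 29, 42] -> [-19, 29, 42] -> [-19, 29] -> [19, -29] -> [-57, 87] -> [-57, 87]
  [-22, -39, -3, 48, 40, -37, -10] -> [-39, -37, -22, -10, -3, 40, 48] -> [-39, -37, -3] -> [39, 37, 3] -> [-117, -111, -9] -> [-117, -111]

[-75, -21]; [-105, -105]; [-129, -21]; [-57, 87]; [-117, -111]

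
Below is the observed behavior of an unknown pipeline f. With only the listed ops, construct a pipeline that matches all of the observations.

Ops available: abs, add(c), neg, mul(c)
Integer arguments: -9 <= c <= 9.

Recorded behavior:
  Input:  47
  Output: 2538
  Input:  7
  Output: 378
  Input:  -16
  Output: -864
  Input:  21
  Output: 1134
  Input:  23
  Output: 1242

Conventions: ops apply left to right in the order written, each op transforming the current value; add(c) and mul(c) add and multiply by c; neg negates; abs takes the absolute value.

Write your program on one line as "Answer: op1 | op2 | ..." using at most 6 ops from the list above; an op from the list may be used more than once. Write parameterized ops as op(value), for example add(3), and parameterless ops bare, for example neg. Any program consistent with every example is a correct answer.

mul(-2) | neg | mul(-9) | mul(3) | neg

Check, running the answer program on each example:
  47 -> -94 -> 94 -> -846 -> -2538 -> 2538
  7 -> -14 -> 14 -> -126 -> -378 -> 378
  -16 -> 32 -> -32 -> 288 -> 864 -> -864
  21 -> -42 -> 42 -> -378 -> -1134 -> 1134
  23 -> -46 -> 46 -> -414 -> -1242 -> 1242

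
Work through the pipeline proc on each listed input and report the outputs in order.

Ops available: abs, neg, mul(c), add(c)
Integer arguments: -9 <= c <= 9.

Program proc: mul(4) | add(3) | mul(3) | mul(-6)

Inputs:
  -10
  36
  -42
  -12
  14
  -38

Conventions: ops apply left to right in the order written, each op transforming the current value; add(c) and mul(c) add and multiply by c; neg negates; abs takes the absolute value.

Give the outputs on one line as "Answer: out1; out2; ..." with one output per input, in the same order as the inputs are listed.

Execution, op by op:
  -10 -> -40 -> -37 -> -111 -> 666
  36 -> 144 -> 147 -> 441 -> -2646
  -42 -> -168 -> -165 -> -495 -> 2970
  -12 -> -48 -> -45 -> -135 -> 810
  14 -> 56 -> 59 -> 177 -> -1062
  -38 -> -152 -> -149 -> -447 -> 2682

666; -2646; 2970; 810; -1062; 2682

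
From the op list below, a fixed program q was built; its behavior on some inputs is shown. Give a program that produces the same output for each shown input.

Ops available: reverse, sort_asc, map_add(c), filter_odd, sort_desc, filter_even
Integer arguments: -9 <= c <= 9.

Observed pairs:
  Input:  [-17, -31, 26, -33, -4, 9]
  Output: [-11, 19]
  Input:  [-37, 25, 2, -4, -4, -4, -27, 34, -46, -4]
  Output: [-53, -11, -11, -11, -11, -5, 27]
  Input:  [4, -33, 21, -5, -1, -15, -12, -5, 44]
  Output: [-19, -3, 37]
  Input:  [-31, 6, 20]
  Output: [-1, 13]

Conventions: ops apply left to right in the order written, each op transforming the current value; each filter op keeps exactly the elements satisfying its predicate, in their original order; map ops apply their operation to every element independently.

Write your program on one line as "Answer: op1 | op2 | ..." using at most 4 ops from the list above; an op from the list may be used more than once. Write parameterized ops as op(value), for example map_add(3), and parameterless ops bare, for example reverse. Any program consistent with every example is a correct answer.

sort_desc | sort_asc | filter_even | map_add(-7)

Check, running the answer program on each example:
  [-17, -31, 26, -33, -4, 9] -> [26, 9, -4, -17, -31, -33] -> [-33, -31, -17, -4, 9, 26] -> [-4, 26] -> [-11, 19]
  [-37, 25, 2, -4, -4, -4, -27, 34, -46, -4] -> [34, 25, 2, -4, -4, -4, -4, -27, -37, -46] -> [-46, -37, -27, -4, -4, -4, -4, 2, 25, 34] -> [-46, -4, -4, -4, -4, 2, 34] -> [-53, -11, -11, -11, -11, -5, 27]
  [4, -33, 21, -5, -1, -15, -12, -5, 44] -> [44, 21, 4, -1, -5, -5, -12, -15, -33] -> [-33, -15, -12, -5, -5, -1, 4, 21, 44] -> [-12, 4, 44] -> [-19, -3, 37]
  [-31, 6, 20] -> [20, 6, -31] -> [-31, 6, 20] -> [6, 20] -> [-1, 13]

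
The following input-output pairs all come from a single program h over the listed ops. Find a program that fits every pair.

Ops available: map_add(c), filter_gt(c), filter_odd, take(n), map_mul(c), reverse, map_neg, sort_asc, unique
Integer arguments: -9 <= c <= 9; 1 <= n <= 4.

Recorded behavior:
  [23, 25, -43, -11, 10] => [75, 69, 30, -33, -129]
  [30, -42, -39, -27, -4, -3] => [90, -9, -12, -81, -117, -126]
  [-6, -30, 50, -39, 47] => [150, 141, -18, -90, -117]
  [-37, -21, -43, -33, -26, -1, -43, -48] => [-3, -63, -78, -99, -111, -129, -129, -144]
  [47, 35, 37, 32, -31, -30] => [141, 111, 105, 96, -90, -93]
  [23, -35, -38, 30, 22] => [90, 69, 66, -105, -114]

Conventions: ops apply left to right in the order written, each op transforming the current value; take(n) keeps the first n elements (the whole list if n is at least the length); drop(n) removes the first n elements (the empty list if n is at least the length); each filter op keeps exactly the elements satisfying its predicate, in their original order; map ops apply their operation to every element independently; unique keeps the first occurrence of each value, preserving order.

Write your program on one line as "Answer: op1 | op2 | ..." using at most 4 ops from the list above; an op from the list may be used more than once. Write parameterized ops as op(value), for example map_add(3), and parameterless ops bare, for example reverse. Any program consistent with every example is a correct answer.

sort_asc | reverse | map_mul(-3) | map_neg

Check, running the answer program on each example:
  [23, 25, -43, -11, 10] -> [-43, -11, 10, 23, 25] -> [25, 23, 10, -11, -43] -> [-75, -69, -30, 33, 129] -> [75, 69, 30, -33, -129]
  [30, -42, -39, -27, -4, -3] -> [-42, -39, -27, -4, -3, 30] -> [30, -3, -4, -27, -39, -42] -> [-90, 9, 12, 81, 117, 126] -> [90, -9, -12, -81, -117, -126]
  [-6, -30, 50, -39, 47] -> [-39, -30, -6, 47, 50] -> [50, 47, -6, -30, -39] -> [-150, -141, 18, 90, 117] -> [150, 141, -18, -90, -117]
  [-37, -21, -43, -33, -26, -1, -43, -48] -> [-48, -43, -43, -37, -33, -26, -21, -1] -> [-1, -21, -26, -33, -37, -43, -43, -48] -> [3, 63, 78, 99, 111, 129, 129, 144] -> [-3, -63, -78, -99, -111, -129, -129, -144]
  [47, 35, 37, 32, -31, -30] -> [-31, -30, 32, 35, 37, 47] -> [47, 37, 35, 32, -30, -31] -> [-141, -111, -105, -96, 90, 93] -> [141, 111, 105, 96, -90, -93]
  [23, -35, -38, 30, 22] -> [-38, -35, 22, 23, 30] -> [30, 23, 22, -35, -38] -> [-90, -69, -66, 105, 114] -> [90, 69, 66, -105, -114]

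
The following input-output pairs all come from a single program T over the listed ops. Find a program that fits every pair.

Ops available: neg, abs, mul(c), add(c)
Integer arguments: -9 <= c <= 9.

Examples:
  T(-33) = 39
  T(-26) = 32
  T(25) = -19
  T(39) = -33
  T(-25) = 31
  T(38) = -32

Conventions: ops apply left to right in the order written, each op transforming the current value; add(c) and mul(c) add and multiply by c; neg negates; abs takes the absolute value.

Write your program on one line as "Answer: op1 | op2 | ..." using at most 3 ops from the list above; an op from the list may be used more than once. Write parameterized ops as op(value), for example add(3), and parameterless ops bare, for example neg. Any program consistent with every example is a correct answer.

neg | add(6)

Check, running the answer program on each example:
  -33 -> 33 -> 39
  -26 -> 26 -> 32
  25 -> -25 -> -19
  39 -> -39 -> -33
  -25 -> 25 -> 31
  38 -> -38 -> -32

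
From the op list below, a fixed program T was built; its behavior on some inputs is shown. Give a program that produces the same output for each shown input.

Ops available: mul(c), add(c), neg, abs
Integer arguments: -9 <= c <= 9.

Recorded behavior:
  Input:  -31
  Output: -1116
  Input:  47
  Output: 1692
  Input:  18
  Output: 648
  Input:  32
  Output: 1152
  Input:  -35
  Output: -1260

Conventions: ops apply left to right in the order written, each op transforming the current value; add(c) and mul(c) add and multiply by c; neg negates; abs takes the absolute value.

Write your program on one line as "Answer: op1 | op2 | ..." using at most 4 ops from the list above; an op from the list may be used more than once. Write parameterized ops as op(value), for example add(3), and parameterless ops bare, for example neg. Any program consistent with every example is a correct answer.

mul(-3) | neg | mul(-6) | mul(-2)

Check, running the answer program on each example:
  -31 -> 93 -> -93 -> 558 -> -1116
  47 -> -141 -> 141 -> -846 -> 1692
  18 -> -54 -> 54 -> -324 -> 648
  32 -> -96 -> 96 -> -576 -> 1152
  -35 -> 105 -> -105 -> 630 -> -1260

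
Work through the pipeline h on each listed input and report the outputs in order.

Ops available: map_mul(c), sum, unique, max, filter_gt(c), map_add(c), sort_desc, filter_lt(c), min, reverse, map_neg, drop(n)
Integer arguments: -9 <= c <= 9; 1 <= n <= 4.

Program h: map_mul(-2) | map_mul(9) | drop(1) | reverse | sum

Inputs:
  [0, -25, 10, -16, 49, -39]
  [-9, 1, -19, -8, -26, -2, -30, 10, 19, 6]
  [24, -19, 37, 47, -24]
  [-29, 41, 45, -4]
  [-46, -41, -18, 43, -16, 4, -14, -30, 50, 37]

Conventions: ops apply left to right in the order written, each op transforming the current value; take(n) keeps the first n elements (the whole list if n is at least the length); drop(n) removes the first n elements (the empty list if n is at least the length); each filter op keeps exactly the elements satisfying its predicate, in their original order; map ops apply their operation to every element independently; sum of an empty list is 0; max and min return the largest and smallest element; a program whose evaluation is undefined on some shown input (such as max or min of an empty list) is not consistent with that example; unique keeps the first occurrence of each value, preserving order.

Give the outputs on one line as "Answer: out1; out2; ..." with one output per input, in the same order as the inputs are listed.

378; 882; -738; -1476; -270

Execution, op by op:
  [0, -25, 10, -16, 49, -39] -> [0, 50, -20, 32, -98, 78] -> [0, 450, -180, 288, -882, 702] -> [450, -180, 288, -882, 702] -> [702, -882, 288, -180, 450] -> 378
  [-9, 1, -19, -8, -26, -2, -30, 10, 19, 6] -> [18, -2, 38, 16, 52, 4, 60, -20, -38, -12] -> [162, -18, 342, 144, 468, 36, 540, -180, -342, -108] -> [-18, 342, 144, 468, 36, 540, -180, -342, -108] -> [-108, -342, -180, 540, 36, 468, 144, 342, -18] -> 882
  [24, -19, 37, 47, -24] -> [-48, 38, -74, -94, 48] -> [-432, 342, -666, -846, 432] -> [342, -666, -846, 432] -> [432, -846, -666, 342] -> -738
  [-29, 41, 45, -4] -> [58, -82, -90, 8] -> [522, -738, -810, 72] -> [-738, -810, 72] -> [72, -810, -738] -> -1476
  [-46, -41, -18, 43, -16, 4, -14, -30, 50, 37] -> [92, 82, 36, -86, 32, -8, 28, 60, -100, -74] -> [828, 738, 324, -774, 288, -72, 252, 540, -900, -666] -> [738, 324, -774, 288, -72, 252, 540, -900, -666] -> [-666, -900, 540, 252, -72, 288, -774, 324, 738] -> -270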